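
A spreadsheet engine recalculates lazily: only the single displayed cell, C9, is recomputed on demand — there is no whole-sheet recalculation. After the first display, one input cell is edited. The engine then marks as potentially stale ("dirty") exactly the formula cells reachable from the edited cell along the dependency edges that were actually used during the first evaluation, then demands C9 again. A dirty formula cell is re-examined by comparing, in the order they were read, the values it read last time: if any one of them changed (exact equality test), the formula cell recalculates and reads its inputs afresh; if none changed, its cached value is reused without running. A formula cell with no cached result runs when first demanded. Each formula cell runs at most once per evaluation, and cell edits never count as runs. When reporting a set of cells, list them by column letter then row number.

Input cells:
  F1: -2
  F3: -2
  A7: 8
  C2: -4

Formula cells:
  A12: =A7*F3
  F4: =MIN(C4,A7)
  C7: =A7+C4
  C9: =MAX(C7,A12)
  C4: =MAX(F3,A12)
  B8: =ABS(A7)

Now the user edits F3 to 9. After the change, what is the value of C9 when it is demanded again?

New value of C9: 80.

First evaluation (everything demanded from the output):
  A12 = 8 * -2 = -16
  C4 = MAX(-2, -16) = -2
  C7 = 8 + -2 = 6
  C9 = MAX(6, -16) = 6

Propagation after the edit:
  A12: runs — F3 -2->9; result 72.
  C4: runs — F3 -2->9; A12 -16->72; result 72.
  C7: runs — C4 -2->72; result 80.
  C9: runs — C7 6->80; A12 -16->72; result 80.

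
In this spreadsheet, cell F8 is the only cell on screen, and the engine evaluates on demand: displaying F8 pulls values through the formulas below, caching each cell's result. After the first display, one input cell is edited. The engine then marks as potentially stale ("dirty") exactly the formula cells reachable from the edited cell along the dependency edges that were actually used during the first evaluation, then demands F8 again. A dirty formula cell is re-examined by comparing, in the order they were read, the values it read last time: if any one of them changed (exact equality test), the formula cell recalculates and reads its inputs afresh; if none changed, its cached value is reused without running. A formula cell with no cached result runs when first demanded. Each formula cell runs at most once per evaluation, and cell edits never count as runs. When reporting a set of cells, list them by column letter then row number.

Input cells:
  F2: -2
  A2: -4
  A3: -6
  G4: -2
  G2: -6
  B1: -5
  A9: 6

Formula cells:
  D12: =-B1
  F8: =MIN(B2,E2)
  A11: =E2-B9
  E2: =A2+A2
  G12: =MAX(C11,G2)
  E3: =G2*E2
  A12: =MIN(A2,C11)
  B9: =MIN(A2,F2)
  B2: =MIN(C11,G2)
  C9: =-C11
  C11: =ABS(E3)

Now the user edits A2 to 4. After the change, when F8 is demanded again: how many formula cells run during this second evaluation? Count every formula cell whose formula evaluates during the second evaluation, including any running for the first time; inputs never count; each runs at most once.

Run set: C11, E2, E3, F8 (4 run).
The important point: at B2 every value read last time is unchanged, so the dirty flag clears without a run.

Initial pass — values computed on the first demand:
  E2 = -4 + -4 = -8
  E3 = -6 * -8 = 48
  C11 = ABS(48) = 48
  B2 = MIN(48, -6) = -6
  F8 = MIN(-6, -8) = -8

Second demand — change propagation:
  E2: re-runs because A2 -4->4; A2 -4->4; new result 8.
  E3: re-runs because E2 -8->8; new result -48.
  C11: re-runs because E3 48->-48; new result 48 (unchanged).
  B2: re-examined; everything it read last time is the same (C11 unchanged, G2 unchanged) — cache -6 kept, no run.
  F8: re-runs because E2 -8->8; new result -6.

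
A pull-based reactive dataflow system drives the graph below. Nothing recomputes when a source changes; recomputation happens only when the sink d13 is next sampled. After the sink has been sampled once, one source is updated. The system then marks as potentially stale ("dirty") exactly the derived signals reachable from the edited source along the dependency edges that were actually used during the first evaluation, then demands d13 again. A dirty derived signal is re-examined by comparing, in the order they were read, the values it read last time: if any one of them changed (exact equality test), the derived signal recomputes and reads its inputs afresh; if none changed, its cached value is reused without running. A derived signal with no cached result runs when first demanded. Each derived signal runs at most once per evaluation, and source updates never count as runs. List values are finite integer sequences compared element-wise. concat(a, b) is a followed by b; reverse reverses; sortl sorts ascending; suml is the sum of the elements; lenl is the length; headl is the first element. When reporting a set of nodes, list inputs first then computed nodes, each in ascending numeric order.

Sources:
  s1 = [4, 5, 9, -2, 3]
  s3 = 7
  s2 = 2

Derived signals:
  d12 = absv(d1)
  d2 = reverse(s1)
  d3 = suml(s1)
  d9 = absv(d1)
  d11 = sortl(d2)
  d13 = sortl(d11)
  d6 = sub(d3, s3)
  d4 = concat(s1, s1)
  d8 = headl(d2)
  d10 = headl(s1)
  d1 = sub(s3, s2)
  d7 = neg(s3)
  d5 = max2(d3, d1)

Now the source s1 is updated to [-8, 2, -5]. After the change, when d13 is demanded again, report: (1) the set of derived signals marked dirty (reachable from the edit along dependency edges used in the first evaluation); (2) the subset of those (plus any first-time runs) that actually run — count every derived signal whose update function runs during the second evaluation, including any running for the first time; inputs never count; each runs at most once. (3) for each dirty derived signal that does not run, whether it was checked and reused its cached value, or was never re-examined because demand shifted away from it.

Marked dirty: d2, d11, d13.
Derived signals that run: d2, d11, d13 — 3 in total.
Every dirty derived signal ran.

First evaluation (everything demanded from the output):
  d2 = reverse([4, 5, 9, -2, 3]) = [3, -2, 9, 5, 4]
  d11 = sortl([3, -2, 9, 5, 4]) = [-2, 3, 4, 5, 9]
  d13 = sortl([-2, 3, 4, 5, 9]) = [-2, 3, 4, 5, 9]

Propagation after the edit:
  d2: runs — s1 [4, 5, 9, -2, 3]->[-8, 2, -5]; result [-5, 2, -8].
  d11: runs — d2 [3, -2, 9, 5, 4]->[-5, 2, -8]; result [-8, -5, 2].
  d13: runs — d11 [-2, 3, 4, 5, 9]->[-8, -5, 2]; result [-8, -5, 2].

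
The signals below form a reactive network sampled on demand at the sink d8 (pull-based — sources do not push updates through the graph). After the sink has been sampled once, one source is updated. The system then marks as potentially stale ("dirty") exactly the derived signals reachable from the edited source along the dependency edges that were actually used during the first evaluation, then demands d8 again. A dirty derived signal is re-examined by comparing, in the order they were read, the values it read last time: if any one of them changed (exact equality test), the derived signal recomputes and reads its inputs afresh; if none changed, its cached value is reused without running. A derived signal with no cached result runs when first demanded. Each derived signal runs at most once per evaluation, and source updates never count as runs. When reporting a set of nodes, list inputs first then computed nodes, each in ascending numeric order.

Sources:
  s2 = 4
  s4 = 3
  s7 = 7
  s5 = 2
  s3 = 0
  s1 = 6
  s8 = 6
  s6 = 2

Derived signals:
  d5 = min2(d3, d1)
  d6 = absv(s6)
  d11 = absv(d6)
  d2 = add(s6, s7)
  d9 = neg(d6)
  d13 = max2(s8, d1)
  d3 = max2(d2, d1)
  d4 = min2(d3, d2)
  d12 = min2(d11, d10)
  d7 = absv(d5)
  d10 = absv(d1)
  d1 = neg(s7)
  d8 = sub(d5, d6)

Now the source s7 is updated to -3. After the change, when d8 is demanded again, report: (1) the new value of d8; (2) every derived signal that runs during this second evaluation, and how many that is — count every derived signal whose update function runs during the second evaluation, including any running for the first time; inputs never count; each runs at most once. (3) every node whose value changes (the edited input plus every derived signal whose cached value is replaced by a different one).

Initial pass — values computed on the first demand:
  d1 = neg(7) = -7
  d2 = add(2, 7) = 9
  d3 = max2(9, -7) = 9
  d5 = min2(9, -7) = -7
  d6 = absv(2) = 2
  d8 = sub(-7, 2) = -9

Second demand — change propagation:
  d1: re-runs because s7 7->-3; new result 3.
  d2: re-runs because s7 7->-3; new result -1.
  d3: re-runs because d2 9->-1; d1 -7->3; new result 3.
  d5: re-runs because d3 9->3; d1 -7->3; new result 3.
  d8: re-runs because d5 -7->3; new result 1.

d8 now evaluates to 1.
Run set: d1, d2, d3, d5, d8 (5 run).
Changed values: s7, d1, d2, d3, d5, d8.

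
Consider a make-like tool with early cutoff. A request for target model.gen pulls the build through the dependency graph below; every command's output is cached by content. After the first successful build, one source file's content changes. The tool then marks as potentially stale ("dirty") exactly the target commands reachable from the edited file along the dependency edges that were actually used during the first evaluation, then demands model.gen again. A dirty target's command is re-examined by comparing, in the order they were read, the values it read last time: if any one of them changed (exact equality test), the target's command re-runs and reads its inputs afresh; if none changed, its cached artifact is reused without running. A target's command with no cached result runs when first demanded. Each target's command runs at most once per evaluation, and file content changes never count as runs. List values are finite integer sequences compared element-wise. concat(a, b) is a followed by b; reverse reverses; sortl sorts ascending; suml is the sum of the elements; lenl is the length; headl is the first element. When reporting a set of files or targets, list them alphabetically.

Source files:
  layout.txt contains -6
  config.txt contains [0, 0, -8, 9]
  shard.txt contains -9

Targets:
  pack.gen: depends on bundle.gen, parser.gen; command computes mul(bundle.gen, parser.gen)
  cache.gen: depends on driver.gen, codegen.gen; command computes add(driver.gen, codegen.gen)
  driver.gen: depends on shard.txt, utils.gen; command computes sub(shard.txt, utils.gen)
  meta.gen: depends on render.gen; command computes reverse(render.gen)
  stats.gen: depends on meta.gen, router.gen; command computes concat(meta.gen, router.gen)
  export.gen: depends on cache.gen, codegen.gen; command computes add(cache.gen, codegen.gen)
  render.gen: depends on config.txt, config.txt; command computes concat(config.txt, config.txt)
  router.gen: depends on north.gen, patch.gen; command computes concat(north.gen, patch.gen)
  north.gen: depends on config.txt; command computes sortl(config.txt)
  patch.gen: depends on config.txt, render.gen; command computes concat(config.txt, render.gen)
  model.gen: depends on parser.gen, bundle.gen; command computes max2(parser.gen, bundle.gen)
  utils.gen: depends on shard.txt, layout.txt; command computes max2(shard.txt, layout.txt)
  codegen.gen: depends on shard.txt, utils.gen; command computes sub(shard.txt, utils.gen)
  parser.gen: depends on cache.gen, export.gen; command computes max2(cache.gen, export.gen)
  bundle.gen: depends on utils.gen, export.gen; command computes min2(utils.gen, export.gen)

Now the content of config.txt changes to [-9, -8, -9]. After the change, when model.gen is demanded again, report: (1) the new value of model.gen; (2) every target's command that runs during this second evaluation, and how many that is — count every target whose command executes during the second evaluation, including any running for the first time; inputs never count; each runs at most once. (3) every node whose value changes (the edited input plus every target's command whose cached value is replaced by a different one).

Demanding model.gen again yields -6.
0 target commands run: none.
The nodes whose values change: config.txt.
Note the shortcut — config.txt feeds only undemanded nodes, so no recomputation happens.

First demand of the output computes:
  utils.gen = max2(-9, -6) = -6
  codegen.gen = sub(-9, -6) = -3
  driver.gen = sub(-9, -6) = -3
  cache.gen = add(-3, -3) = -6
  export.gen = add(-6, -3) = -9
  bundle.gen = min2(-6, -9) = -9
  parser.gen = max2(-6, -9) = -6
  model.gen = max2(-6, -9) = -6

After the edit, cleaning proceeds:
  config.txt only reaches undemanded nodes; the second demand re-runs nothing.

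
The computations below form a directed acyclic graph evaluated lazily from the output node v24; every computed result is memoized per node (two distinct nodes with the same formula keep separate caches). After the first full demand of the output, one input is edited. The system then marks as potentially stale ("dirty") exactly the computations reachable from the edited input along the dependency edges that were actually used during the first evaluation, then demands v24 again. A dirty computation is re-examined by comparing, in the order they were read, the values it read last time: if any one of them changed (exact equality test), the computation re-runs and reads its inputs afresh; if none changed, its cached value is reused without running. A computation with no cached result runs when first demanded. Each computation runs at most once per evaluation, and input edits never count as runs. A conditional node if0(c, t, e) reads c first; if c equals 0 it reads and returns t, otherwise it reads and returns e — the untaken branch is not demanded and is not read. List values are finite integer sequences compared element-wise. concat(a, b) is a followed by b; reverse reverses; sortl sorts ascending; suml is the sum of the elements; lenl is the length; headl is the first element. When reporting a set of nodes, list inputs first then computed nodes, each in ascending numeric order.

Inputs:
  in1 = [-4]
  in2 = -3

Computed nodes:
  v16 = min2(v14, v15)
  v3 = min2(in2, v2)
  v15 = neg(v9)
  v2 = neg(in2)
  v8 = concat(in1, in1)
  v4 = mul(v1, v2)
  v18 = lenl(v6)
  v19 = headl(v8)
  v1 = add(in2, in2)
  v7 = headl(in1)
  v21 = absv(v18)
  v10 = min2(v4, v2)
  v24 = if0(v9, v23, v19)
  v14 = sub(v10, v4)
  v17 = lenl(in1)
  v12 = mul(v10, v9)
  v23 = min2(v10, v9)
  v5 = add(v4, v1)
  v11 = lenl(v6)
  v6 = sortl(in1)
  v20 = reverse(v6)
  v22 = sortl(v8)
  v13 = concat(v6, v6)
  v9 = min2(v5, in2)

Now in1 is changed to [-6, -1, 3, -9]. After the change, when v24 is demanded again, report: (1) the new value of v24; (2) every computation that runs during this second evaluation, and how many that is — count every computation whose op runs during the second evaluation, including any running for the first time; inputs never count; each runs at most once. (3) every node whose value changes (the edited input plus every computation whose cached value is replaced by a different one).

First demand of the output computes:
  v1 = add(-3, -3) = -6
  v2 = neg(-3) = 3
  v4 = mul(-6, 3) = -18
  v5 = add(-18, -6) = -24
  v8 = concat([-4], [-4]) = [-4, -4]
  v9 = min2(-24, -3) = -24
  v19 = headl([-4, -4]) = -4
  v24 = if0(v9=-24 -> else branch v19) = -4

After the edit, cleaning proceeds:
  v8: a read changed (in1 [-4]->[-6, -1, 3, -9]; in1 [-4]->[-6, -1, 3, -9]) — executes, giving [-6, -1, 3, -9, -6, -1, 3, -9].
  v19: a read changed (v8 [-4, -4]->[-6, -1, 3, -9, -6, -1, 3, -9]) — executes, giving -6.
  v24: a read changed (v19 -4->-6) — executes, giving -6.

Demanding v24 again yields -6.
3 computations run: v8, v19, v24.
The nodes whose values change: in1, v8, v19, v24.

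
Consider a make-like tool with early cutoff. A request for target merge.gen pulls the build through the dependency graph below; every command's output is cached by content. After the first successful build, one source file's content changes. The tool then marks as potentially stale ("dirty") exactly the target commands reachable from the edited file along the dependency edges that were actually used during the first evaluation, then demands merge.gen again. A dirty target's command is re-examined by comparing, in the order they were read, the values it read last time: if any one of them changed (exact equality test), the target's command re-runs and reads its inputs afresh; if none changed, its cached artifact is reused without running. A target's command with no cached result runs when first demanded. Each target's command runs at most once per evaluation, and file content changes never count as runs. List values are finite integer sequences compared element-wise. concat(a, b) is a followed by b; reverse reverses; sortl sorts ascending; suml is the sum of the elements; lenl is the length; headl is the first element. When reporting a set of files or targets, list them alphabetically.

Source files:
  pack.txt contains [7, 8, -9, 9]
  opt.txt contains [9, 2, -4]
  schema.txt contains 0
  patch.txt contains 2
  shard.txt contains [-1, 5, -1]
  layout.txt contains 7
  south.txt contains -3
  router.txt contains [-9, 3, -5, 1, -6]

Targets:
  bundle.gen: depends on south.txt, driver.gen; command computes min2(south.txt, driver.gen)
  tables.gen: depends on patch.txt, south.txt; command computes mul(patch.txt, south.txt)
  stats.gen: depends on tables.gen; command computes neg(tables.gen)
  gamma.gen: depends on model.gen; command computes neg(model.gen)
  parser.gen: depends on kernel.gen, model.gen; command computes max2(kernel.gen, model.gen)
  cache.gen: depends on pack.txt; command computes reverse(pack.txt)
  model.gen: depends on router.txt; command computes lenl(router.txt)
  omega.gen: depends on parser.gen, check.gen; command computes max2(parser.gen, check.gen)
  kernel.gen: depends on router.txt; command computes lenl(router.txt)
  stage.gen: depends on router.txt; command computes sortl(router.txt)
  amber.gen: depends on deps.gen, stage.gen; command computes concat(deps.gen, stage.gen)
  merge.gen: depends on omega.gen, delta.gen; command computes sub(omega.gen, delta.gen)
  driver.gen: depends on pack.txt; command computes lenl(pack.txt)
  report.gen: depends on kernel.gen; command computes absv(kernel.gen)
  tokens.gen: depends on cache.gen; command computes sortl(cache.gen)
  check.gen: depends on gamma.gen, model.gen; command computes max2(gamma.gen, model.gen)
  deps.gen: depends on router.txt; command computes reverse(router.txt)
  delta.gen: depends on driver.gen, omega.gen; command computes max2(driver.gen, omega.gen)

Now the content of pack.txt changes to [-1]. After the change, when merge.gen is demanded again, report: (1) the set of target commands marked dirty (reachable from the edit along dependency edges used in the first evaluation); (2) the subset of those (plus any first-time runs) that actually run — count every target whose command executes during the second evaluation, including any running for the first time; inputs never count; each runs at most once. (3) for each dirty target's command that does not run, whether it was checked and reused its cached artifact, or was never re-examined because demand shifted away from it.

The edit dirties: delta.gen, driver.gen, merge.gen.
2 target commands run: delta.gen, driver.gen.
Cache hits after checking: merge.gen.
Note the absorption at delta.gen: it re-runs yet its value is the same, leaving the output's value untouched.

First demand of the output computes:
  driver.gen = lenl([7, 8, -9, 9]) = 4
  kernel.gen = lenl([-9, 3, -5, 1, -6]) = 5
  model.gen = lenl([-9, 3, -5, 1, -6]) = 5
  gamma.gen = neg(5) = -5
  check.gen = max2(-5, 5) = 5
  parser.gen = max2(5, 5) = 5
  omega.gen = max2(5, 5) = 5
  delta.gen = max2(4, 5) = 5
  merge.gen = sub(5, 5) = 0

After the edit, cleaning proceeds:
  driver.gen: a read changed (pack.txt [7, 8, -9, 9]->[-1]) — executes, giving 1.
  delta.gen: a read changed (driver.gen 4->1) — executes, giving 5 — identical to its old value.
  merge.gen: dirty, but its reads are unchanged (omega.gen unchanged, delta.gen unchanged); cached 0 stands.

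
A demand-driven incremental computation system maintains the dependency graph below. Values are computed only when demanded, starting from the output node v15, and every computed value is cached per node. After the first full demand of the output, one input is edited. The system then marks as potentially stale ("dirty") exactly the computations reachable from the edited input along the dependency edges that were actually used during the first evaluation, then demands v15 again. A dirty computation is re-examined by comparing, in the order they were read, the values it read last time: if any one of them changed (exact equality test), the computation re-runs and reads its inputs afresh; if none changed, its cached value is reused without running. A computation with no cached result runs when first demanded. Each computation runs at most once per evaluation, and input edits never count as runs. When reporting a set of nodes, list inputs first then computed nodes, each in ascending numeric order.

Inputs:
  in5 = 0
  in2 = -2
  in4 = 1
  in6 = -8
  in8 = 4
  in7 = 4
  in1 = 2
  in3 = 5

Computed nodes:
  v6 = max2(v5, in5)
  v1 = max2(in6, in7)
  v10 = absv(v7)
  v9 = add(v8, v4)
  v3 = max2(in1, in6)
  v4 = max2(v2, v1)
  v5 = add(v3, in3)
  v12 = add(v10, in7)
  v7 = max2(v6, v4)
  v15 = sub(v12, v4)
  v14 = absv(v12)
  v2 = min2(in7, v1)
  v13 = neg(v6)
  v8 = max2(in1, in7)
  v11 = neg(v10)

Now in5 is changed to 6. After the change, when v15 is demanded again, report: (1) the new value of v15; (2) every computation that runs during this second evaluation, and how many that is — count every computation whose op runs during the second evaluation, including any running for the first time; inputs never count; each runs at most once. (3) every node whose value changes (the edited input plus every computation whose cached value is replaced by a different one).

First evaluation (everything demanded from the output):
  v1 = max2(-8, 4) = 4
  v2 = min2(4, 4) = 4
  v3 = max2(2, -8) = 2
  v4 = max2(4, 4) = 4
  v5 = add(2, 5) = 7
  v6 = max2(7, 0) = 7
  v7 = max2(7, 4) = 7
  v10 = absv(7) = 7
  v12 = add(7, 4) = 11
  v15 = sub(11, 4) = 7

Propagation after the edit:
  v6: runs — in5 0->6; result 7 (same value as before).
  v7: checked — values it read are unchanged (v6 unchanged, v4 unchanged); reused cached 7 without running.
  v10: checked — values it read are unchanged (v7 unchanged); reused cached 7 without running.
  v12: checked — values it read are unchanged (v10 unchanged, in7 unchanged); reused cached 11 without running.
  v15: checked — values it read are unchanged (v12 unchanged, v4 unchanged); reused cached 7 without running.

Key observation: the change is absorbed at v6 — it re-runs but produces the same value, and the output's value is unchanged.

New value of v15: 7.
Computations that run: v6 — 1 in total.
Values that change: in5.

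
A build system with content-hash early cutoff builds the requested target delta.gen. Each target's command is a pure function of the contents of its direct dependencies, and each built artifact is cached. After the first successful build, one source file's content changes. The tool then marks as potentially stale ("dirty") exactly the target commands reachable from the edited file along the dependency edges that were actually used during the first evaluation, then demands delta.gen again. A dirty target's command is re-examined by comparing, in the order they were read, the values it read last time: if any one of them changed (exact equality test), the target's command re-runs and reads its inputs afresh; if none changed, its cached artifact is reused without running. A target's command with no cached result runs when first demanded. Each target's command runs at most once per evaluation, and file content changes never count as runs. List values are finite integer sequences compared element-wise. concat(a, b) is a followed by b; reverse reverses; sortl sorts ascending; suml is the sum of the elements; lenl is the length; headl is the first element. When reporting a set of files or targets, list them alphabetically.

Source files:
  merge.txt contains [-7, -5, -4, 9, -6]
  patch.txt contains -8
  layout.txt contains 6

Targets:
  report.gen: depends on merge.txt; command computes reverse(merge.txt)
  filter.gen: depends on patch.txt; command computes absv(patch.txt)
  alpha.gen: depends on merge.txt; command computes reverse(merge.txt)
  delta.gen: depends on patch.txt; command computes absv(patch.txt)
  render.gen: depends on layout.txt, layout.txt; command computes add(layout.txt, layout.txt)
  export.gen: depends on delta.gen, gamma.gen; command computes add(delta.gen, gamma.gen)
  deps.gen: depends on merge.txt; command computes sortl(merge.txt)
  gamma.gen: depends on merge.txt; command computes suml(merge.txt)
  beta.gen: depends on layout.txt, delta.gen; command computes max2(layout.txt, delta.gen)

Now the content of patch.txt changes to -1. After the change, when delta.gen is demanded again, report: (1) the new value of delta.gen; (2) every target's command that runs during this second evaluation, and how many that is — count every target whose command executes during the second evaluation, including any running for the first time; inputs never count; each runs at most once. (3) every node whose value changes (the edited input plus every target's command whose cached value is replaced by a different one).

First evaluation (everything demanded from the output):
  delta.gen = absv(-8) = 8

Propagation after the edit:
  delta.gen: runs — patch.txt -8->-1; result 1.

New value of delta.gen: 1.
Target commands that run: delta.gen — 1 in total.
Values that change: delta.gen, patch.txt.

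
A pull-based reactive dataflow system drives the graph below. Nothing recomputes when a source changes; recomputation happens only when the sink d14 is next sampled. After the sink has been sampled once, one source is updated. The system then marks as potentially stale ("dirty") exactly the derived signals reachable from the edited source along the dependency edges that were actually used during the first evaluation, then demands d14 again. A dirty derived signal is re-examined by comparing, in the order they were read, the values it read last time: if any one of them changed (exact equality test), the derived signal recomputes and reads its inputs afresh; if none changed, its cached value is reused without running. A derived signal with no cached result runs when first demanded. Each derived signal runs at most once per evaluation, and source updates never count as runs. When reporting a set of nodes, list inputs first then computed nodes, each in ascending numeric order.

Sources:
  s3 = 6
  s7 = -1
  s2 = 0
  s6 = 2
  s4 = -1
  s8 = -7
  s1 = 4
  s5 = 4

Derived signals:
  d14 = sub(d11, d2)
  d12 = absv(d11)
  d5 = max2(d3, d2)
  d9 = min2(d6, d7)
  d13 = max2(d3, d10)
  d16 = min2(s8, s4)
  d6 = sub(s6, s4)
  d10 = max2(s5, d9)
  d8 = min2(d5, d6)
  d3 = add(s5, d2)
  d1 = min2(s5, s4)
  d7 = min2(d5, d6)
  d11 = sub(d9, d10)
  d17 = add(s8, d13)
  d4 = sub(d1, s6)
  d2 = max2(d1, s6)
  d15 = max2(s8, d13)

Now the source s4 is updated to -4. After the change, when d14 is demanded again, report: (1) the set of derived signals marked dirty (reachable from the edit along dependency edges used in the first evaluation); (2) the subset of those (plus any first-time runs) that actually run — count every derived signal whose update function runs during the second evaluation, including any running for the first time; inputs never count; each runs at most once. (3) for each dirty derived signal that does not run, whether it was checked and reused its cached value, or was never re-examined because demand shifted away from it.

Marked dirty: d1, d2, d3, d5, d6, d7, d9, d10, d11, d14.
Derived signals that run: d1, d2, d6, d7, d9, d10, d11, d14 — 8 in total.
Checked but reused from cache: d3, d5.
Key observation: the cutoff stops propagation at d3 — its inputs' values are unchanged, so it reuses its cache.

First evaluation (everything demanded from the output):
  d1 = min2(4, -1) = -1
  d2 = max2(-1, 2) = 2
  d3 = add(4, 2) = 6
  d5 = max2(6, 2) = 6
  d6 = sub(2, -1) = 3
  d7 = min2(6, 3) = 3
  d9 = min2(3, 3) = 3
  d10 = max2(4, 3) = 4
  d11 = sub(3, 4) = -1
  d14 = sub(-1, 2) = -3

Propagation after the edit:
  d1: runs — s4 -1->-4; result -4.
  d2: runs — d1 -1->-4; result 2 (same value as before).
  d3: checked — values it read are unchanged (s5 unchanged, d2 unchanged); reused cached 6 without running.
  d5: checked — values it read are unchanged (d3 unchanged, d2 unchanged); reused cached 6 without running.
  d6: runs — s4 -1->-4; result 6.
  d7: runs — d6 3->6; result 6.
  d9: runs — d6 3->6; d7 3->6; result 6.
  d10: runs — d9 3->6; result 6.
  d11: runs — d9 3->6; d10 4->6; result 0.
  d14: runs — d11 -1->0; result -2.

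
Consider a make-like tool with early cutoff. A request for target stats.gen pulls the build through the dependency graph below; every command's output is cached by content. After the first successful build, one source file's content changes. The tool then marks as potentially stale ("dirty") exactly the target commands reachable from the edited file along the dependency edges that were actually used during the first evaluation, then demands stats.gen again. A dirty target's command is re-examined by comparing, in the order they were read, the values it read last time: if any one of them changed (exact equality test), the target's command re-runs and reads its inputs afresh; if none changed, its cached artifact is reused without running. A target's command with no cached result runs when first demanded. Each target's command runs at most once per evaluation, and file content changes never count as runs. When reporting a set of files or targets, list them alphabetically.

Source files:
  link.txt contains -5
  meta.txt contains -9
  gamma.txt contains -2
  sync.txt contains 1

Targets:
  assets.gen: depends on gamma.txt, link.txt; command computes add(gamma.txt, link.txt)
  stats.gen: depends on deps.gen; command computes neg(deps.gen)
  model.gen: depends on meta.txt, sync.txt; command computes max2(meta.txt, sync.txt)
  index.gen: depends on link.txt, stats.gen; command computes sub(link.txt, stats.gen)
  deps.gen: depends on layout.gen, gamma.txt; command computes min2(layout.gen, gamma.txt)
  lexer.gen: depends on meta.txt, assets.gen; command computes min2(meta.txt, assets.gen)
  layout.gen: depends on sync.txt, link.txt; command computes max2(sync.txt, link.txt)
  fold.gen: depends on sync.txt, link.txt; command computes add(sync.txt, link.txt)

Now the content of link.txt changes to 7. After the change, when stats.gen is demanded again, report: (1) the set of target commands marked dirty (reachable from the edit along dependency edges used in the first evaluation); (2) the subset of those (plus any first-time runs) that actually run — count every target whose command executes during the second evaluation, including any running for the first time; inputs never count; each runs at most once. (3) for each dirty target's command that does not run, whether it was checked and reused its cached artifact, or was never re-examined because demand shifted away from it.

The edit dirties: deps.gen, layout.gen, stats.gen.
2 target commands run: deps.gen, layout.gen.
Cache hits after checking: stats.gen.
Note the absorption at deps.gen: it re-runs yet its value is the same, leaving the output's value untouched.

First demand of the output computes:
  layout.gen = max2(1, -5) = 1
  deps.gen = min2(1, -2) = -2
  stats.gen = neg(-2) = 2

After the edit, cleaning proceeds:
  layout.gen: a read changed (link.txt -5->7) — executes, giving 7.
  deps.gen: a read changed (layout.gen 1->7) — executes, giving -2 — identical to its old value.
  stats.gen: dirty, but its reads are unchanged (deps.gen unchanged); cached 2 stands.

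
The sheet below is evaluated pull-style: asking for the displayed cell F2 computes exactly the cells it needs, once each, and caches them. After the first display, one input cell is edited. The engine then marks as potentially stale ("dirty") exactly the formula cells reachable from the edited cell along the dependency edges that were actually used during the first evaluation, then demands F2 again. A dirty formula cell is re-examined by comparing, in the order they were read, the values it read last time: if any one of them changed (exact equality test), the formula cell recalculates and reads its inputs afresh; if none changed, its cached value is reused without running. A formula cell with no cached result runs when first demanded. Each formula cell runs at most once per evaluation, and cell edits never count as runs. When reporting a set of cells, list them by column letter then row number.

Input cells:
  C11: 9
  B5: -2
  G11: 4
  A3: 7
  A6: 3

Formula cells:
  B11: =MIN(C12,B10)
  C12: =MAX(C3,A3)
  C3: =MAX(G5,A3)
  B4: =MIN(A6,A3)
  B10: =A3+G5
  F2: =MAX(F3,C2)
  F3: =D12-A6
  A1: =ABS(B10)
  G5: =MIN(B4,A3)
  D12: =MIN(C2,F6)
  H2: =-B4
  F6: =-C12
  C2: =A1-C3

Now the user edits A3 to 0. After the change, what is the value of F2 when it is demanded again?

First demand of the output computes:
  B4 = MIN(3, 7) = 3
  G5 = MIN(3, 7) = 3
  B10 = 7 + 3 = 10
  A1 = ABS(10) = 10
  C3 = MAX(3, 7) = 7
  C2 = 10 - 7 = 3
  C12 = MAX(7, 7) = 7
  F6 = -(7) = -7
  D12 = MIN(3, -7) = -7
  F3 = -7 - 3 = -10
  F2 = MAX(-10, 3) = 3

After the edit, cleaning proceeds:
  B4: a read changed (A3 7->0) — executes, giving 0.
  G5: a read changed (B4 3->0; A3 7->0) — executes, giving 0.
  B10: a read changed (A3 7->0; G5 3->0) — executes, giving 0.
  A1: a read changed (B10 10->0) — executes, giving 0.
  C3: a read changed (G5 3->0; A3 7->0) — executes, giving 0.
  C2: a read changed (A1 10->0; C3 7->0) — executes, giving 0.
  C12: a read changed (C3 7->0; A3 7->0) — executes, giving 0.
  F6: a read changed (C12 7->0) — executes, giving 0.
  D12: a read changed (C2 3->0; F6 -7->0) — executes, giving 0.
  F3: a read changed (D12 -7->0) — executes, giving -3.
  F2: a read changed (F3 -10->-3; C2 3->0) — executes, giving 0.

Demanding F2 again yields 0.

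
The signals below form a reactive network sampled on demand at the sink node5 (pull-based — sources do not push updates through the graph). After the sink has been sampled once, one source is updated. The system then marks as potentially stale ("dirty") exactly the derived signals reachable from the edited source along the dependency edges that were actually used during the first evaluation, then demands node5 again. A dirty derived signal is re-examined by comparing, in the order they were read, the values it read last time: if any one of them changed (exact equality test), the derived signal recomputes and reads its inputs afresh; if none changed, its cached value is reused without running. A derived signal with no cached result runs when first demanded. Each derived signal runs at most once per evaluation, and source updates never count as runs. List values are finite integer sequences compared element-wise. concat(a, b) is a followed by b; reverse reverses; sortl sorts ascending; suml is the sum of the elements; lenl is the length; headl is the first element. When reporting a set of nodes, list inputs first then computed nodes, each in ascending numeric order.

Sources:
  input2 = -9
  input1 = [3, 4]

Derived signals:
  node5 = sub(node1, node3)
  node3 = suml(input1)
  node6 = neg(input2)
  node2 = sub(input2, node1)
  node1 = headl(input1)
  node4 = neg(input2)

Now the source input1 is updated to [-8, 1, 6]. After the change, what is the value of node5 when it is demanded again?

node5 now evaluates to -7.

Initial pass — values computed on the first demand:
  node1 = headl([3, 4]) = 3
  node3 = suml([3, 4]) = 7
  node5 = sub(3, 7) = -4

Second demand — change propagation:
  node1: re-runs because input1 [3, 4]->[-8, 1, 6]; new result -8.
  node3: re-runs because input1 [3, 4]->[-8, 1, 6]; new result -1.
  node5: re-runs because node1 3->-8; node3 7->-1; new result -7.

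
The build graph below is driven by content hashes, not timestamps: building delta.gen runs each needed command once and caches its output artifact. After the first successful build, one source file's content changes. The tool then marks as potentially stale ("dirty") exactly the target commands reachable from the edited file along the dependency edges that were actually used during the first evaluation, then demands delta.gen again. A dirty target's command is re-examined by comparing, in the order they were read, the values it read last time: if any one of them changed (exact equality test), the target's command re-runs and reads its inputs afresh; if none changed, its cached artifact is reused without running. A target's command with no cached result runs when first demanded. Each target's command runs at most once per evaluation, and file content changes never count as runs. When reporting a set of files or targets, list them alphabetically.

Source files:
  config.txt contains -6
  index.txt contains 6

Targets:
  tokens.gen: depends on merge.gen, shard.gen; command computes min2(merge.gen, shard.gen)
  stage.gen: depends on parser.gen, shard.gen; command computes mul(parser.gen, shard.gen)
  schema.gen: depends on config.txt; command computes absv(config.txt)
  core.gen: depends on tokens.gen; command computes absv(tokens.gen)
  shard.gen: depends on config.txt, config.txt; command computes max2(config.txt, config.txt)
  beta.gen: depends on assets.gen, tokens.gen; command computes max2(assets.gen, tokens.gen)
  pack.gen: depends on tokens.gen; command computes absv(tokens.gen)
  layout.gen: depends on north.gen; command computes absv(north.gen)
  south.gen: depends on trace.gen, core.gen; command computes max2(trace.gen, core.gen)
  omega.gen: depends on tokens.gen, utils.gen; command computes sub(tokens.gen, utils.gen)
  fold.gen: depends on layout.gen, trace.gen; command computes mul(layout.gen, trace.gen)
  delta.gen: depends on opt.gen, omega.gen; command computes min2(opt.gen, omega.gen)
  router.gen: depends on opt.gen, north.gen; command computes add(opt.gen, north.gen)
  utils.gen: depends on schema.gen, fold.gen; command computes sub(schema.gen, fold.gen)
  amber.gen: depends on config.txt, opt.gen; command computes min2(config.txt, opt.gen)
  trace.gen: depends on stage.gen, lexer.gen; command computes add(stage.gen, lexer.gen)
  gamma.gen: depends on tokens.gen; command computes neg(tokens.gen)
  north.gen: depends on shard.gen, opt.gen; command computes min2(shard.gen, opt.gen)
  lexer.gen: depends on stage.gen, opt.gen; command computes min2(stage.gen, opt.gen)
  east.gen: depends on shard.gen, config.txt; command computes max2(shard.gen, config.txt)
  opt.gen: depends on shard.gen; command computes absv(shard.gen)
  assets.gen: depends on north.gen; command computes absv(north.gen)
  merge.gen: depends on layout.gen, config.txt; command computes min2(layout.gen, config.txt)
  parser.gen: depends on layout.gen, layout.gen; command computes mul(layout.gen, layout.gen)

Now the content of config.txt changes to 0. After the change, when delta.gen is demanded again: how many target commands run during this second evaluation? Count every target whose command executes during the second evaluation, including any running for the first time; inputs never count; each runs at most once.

Initial pass — values computed on the first demand:
  schema.gen = absv(-6) = 6
  shard.gen = max2(-6, -6) = -6
  opt.gen = absv(-6) = 6
  north.gen = min2(-6, 6) = -6
  layout.gen = absv(-6) = 6
  merge.gen = min2(6, -6) = -6
  parser.gen = mul(6, 6) = 36
  stage.gen = mul(36, -6) = -216
  lexer.gen = min2(-216, 6) = -216
  tokens.gen = min2(-6, -6) = -6
  trace.gen = add(-216, -216) = -432
  fold.gen = mul(6, -432) = -2592
  utils.gen = sub(6, -2592) = 2598
  omega.gen = sub(-6, 2598) = -2604
  delta.gen = min2(6, -2604) = -2604

Second demand — change propagation:
  schema.gen: re-runs because config.txt -6->0; new result 0.
  shard.gen: re-runs because config.txt -6->0; config.txt -6->0; new result 0.
  opt.gen: re-runs because shard.gen -6->0; new result 0.
  north.gen: re-runs because shard.gen -6->0; opt.gen 6->0; new result 0.
  layout.gen: re-runs because north.gen -6->0; new result 0.
  merge.gen: re-runs because layout.gen 6->0; config.txt -6->0; new result 0.
  parser.gen: re-runs because layout.gen 6->0; layout.gen 6->0; new result 0.
  stage.gen: re-runs because parser.gen 36->0; shard.gen -6->0; new result 0.
  lexer.gen: re-runs because stage.gen -216->0; opt.gen 6->0; new result 0.
  tokens.gen: re-runs because merge.gen -6->0; shard.gen -6->0; new result 0.
  trace.gen: re-runs because stage.gen -216->0; lexer.gen -216->0; new result 0.
  fold.gen: re-runs because layout.gen 6->0; trace.gen -432->0; new result 0.
  utils.gen: re-runs because schema.gen 6->0; fold.gen -2592->0; new result 0.
  omega.gen: re-runs because tokens.gen -6->0; utils.gen 2598->0; new result 0.
  delta.gen: re-runs because opt.gen 6->0; omega.gen -2604->0; new result 0.

Run set: delta.gen, fold.gen, layout.gen, lexer.gen, merge.gen, north.gen, omega.gen, opt.gen, parser.gen, schema.gen, shard.gen, stage.gen, tokens.gen, trace.gen, utils.gen (15 run).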